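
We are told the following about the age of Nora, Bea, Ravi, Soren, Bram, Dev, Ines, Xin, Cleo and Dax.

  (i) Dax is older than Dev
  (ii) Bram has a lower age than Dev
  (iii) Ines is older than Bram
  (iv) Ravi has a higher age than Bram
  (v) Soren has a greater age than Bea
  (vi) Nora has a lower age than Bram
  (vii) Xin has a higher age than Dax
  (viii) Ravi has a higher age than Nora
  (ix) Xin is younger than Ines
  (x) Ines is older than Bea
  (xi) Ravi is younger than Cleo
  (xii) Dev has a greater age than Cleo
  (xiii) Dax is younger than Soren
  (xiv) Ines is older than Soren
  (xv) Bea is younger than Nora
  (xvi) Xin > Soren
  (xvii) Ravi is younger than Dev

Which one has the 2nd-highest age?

Piecing the relations together gives one ordering: Bea < Nora < Bram < Ravi < Cleo < Dev < Dax < Soren < Xin < Ines.
The 2nd largest is Xin.

Xin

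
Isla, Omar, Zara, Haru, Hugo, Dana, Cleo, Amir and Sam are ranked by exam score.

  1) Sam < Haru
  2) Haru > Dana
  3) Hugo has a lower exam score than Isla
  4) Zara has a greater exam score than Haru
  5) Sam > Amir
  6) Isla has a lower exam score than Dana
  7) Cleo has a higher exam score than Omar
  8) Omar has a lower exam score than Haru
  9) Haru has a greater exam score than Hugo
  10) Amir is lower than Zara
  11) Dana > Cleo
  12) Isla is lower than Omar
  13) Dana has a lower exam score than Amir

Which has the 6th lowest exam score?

The consecutive relations fix a unique order: Hugo < Isla < Omar < Cleo < Dana < Amir < Sam < Haru < Zara.
Counting 6 from the smallest end gives Amir.

Amir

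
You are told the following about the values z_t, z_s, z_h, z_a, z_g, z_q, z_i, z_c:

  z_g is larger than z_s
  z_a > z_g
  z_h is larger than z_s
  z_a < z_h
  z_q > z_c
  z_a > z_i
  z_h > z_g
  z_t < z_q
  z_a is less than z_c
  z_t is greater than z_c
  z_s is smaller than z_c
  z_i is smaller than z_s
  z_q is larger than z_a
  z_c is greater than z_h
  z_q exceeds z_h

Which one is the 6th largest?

Piecing the relations together gives one ordering: z_i < z_s < z_g < z_a < z_h < z_c < z_t < z_q.
Counting 6 from the largest end gives z_g.

z_g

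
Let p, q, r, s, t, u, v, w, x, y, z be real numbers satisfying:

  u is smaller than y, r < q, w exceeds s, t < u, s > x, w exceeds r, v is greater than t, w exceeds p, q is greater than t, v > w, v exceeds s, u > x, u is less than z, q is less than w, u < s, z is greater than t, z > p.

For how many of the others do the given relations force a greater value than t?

From t the given relations immediately reach u, q, z, v.
From those, s, w, y — 7 in total.
Nothing else is reachable above t; 7 in all.

7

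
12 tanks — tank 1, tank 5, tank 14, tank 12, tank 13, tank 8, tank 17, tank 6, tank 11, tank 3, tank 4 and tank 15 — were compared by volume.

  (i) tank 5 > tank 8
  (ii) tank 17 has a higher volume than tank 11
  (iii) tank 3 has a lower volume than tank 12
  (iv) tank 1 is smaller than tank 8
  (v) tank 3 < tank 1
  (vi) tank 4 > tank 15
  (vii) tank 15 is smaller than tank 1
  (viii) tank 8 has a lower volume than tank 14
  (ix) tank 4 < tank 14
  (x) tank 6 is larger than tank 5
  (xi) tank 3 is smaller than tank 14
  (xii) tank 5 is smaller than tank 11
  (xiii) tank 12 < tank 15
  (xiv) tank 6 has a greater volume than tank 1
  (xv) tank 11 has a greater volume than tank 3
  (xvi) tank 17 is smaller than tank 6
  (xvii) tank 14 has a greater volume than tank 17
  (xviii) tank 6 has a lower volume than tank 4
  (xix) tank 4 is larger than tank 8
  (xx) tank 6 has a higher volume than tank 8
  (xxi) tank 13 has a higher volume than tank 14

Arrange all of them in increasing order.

Nothing is placed below tank 3, so it is least; from there tank 3 < tank 12; tank 12 < tank 15; tank 15 < tank 1; tank 1 < tank 8; tank 8 < tank 5; tank 5 < tank 11; tank 11 < tank 17; tank 17 < tank 6; tank 6 < tank 4; tank 4 < tank 14; tank 14 < tank 13, each given directly.

tank 3 < tank 12 < tank 15 < tank 1 < tank 8 < tank 5 < tank 11 < tank 17 < tank 6 < tank 4 < tank 14 < tank 13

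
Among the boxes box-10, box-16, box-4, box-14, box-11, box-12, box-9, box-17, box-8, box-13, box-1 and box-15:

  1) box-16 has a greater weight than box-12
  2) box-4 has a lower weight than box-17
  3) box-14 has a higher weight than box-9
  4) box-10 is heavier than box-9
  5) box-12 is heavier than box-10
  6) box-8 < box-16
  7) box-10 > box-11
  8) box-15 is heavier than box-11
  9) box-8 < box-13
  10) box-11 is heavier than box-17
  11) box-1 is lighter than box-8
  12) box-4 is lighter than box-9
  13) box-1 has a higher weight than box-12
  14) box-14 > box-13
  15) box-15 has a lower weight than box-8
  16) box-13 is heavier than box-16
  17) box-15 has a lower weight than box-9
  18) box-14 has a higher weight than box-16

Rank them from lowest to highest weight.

The consecutive links are each given: box-4 < box-17; box-17 < box-11; box-11 < box-15; box-15 < box-9; box-9 < box-10; box-10 < box-12; box-12 < box-1; box-1 < box-8; box-8 < box-16; box-16 < box-13; box-13 < box-14.

box-4 < box-17 < box-11 < box-15 < box-9 < box-10 < box-12 < box-1 < box-8 < box-16 < box-13 < box-14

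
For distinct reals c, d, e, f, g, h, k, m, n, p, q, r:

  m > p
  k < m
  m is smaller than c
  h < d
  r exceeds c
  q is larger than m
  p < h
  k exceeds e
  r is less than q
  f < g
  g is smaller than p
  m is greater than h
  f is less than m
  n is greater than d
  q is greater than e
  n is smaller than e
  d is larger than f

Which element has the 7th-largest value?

Chaining the given pairs: f < g < p < h < d < n < e < k < m < c < r < q.
Counting 7 from the largest end gives n.

n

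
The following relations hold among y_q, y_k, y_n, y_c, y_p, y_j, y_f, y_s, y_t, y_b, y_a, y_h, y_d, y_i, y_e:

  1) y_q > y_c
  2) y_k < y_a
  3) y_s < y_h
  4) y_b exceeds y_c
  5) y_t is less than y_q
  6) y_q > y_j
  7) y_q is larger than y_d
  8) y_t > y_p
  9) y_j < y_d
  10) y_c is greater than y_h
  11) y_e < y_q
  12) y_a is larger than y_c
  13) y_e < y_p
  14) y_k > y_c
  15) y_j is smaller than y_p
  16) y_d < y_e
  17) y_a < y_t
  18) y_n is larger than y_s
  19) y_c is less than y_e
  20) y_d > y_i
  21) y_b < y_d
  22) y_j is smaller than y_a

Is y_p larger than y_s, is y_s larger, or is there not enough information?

y_p

y_s < y_h and y_h < y_c give y_s < y_c.
With y_c < y_b: y_s < y_h < y_c < y_b.
Then y_b < y_d extends the chain to y_d.
With y_d < y_e: y_s < y_h < y_c < y_b < y_d < y_e.
Then y_e < y_p extends the chain to y_p.
So y_p is larger.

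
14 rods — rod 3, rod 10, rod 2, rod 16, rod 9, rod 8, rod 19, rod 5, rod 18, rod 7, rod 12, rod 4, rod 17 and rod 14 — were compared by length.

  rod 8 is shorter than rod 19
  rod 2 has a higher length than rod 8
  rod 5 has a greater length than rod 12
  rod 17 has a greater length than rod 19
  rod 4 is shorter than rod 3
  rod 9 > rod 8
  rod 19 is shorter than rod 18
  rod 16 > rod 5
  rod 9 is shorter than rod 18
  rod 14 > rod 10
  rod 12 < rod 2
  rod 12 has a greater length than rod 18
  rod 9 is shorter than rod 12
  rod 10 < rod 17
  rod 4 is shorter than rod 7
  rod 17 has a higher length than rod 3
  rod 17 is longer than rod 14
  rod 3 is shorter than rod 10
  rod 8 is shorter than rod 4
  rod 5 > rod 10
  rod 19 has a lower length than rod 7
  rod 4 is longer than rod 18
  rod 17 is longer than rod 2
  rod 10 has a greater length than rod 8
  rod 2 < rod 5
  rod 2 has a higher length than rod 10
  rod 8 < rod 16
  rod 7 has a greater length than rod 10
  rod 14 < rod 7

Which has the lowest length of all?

rod 8

Chaining upward from rod 8: directly above it, rod 19, rod 9, rod 4, rod 10, rod 2, rod 16; then rod 18, rod 12, rod 3, rod 14, rod 7, rod 5, rod 17.
That covers every other element, and nothing is given below rod 8, so rod 8 is the lowest length.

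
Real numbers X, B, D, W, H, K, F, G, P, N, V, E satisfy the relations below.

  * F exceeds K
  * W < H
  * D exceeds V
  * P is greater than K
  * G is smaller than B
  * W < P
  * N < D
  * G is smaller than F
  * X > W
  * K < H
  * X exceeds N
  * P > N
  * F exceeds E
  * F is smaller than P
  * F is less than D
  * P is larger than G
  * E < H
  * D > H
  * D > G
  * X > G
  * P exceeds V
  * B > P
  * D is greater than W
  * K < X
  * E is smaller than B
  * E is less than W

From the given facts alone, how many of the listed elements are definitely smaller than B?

8

From B the given relations immediately reach E, G, P.
From those, K, W, V, N, F — 8 in total.
Nothing else is reachable below B; 8 in all.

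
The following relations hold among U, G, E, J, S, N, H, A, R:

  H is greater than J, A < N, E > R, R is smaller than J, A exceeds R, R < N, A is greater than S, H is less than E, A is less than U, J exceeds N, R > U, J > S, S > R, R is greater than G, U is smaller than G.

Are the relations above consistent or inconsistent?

Chaining the given relations yields U < G < R < S < A, so U < A. But one relation states A < U. These cannot both hold.

inconsistent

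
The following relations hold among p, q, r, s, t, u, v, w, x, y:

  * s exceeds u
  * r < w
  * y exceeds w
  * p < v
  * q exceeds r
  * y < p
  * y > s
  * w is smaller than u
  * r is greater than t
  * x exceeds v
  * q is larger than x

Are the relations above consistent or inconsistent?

The single ordering t < r < w < u < s < y < p < v < x < q satisfies every listed relation, so no contradiction arises.

consistent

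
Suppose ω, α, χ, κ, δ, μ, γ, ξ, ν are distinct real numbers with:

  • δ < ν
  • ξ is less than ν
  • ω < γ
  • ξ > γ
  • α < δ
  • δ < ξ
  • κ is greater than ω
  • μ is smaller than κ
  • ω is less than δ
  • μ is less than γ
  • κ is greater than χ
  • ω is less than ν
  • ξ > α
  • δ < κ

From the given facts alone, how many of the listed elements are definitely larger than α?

4

From α the given relations immediately reach δ, ξ.
From those, κ, ν — 4 in total.
No other element is forced above α by the given relations, so the count is 4.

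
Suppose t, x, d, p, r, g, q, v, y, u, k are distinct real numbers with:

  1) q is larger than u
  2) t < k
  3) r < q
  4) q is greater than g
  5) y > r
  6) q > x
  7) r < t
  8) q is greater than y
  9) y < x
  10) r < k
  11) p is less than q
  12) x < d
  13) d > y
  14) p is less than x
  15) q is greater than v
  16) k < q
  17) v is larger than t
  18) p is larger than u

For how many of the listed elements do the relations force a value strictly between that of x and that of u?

1

The relations place u below x. An element lies strictly between them when it is forced above u and also forced below x.
Above u: {p, d, q}. Below x: {r, y, p}.
Intersection: {p} — 1.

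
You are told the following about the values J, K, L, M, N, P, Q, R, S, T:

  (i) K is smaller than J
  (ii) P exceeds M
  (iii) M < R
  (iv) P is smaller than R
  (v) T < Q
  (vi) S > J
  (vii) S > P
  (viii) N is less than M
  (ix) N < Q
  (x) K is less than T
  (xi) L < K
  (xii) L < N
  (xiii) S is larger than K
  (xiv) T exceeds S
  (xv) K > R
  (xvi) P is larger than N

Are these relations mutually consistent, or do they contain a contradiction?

consistent

The single ordering L < N < M < P < R < K < J < S < T < Q satisfies every listed relation, so no contradiction arises.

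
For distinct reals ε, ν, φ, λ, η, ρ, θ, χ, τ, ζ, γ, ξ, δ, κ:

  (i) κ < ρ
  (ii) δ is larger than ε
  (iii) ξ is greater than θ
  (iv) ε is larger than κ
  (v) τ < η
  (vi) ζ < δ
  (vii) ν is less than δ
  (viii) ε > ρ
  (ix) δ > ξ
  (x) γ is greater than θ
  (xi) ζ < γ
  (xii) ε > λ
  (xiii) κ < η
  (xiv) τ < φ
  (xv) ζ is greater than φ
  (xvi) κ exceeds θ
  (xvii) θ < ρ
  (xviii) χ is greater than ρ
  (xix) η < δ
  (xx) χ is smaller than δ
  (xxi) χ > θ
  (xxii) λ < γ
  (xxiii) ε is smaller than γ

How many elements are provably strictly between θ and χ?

The relations place θ below χ. An element lies strictly between them when it is forced above θ and also forced below χ.
Above θ: {ξ, κ, η, ρ, ε, δ, γ}. Below χ: {κ, ρ}.
Intersection: {κ, ρ} — 2.

2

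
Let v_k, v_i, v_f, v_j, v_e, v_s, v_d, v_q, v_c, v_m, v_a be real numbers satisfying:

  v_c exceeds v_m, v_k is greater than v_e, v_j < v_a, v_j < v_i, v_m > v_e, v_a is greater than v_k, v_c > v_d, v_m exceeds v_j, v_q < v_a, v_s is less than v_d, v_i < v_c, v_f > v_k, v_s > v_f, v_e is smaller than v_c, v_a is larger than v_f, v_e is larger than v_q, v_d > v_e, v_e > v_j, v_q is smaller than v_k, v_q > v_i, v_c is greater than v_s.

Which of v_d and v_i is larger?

v_d

v_i < v_q and v_q < v_e give v_i < v_e.
With v_e < v_k: v_i < v_q < v_e < v_k.
With v_k < v_f: v_i < v_q < v_e < v_k < v_f.
Then v_f < v_s extends the chain to v_s.
With v_s < v_d: v_i < v_q < v_e < v_k < v_f < v_s < v_d.
So v_i < v_d; v_d is the larger of the two.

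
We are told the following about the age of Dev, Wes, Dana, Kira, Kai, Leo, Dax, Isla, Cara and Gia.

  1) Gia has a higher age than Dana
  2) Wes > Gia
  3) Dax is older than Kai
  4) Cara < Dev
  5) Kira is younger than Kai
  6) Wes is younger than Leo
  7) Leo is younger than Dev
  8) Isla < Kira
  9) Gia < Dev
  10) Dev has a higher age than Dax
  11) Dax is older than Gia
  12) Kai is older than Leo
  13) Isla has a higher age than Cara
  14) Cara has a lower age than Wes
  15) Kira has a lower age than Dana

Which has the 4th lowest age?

Piecing the relations together gives one ordering: Cara < Isla < Kira < Dana < Gia < Wes < Leo < Kai < Dax < Dev.
Counting 4 from the smallest end gives Dana.

Dana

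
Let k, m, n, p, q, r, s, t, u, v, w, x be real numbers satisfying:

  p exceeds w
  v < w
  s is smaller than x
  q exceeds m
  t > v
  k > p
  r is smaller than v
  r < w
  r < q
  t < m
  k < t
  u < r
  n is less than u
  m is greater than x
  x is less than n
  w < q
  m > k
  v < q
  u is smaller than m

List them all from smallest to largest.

s < x < n < u < r < v < w < p < k < t < m < q

Each adjacent pair is fixed by a given relation: s < x; x < n; n < u; u < r; r < v; v < w; w < p; p < k; k < t; t < m; m < q. Chaining them end to end gives the full order.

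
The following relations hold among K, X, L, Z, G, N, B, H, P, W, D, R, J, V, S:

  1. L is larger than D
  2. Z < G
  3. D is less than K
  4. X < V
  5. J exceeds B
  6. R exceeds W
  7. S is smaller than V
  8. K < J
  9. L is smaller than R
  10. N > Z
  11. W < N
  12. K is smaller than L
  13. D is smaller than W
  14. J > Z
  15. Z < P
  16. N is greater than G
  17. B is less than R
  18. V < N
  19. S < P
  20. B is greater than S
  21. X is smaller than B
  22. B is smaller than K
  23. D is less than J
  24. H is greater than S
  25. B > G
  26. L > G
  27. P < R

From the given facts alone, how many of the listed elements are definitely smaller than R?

10

From R the given relations immediately reach P, W, B, L.
From those, Z, D, S, X, G, K — 10 in total.
Nothing else is reachable below R; 10 in all.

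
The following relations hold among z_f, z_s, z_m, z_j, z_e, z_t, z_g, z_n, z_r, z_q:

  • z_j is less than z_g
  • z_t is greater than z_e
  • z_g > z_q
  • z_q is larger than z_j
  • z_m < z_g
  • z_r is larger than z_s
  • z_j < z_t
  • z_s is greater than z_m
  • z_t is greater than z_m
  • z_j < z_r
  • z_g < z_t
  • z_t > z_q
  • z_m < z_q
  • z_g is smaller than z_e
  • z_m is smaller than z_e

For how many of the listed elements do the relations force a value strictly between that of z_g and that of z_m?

1

Chaining upward from z_m reaches: z_s, z_q, z_r, z_e, z_t.
Chaining downward from z_g reaches: z_j, z_q.
Strictly between z_m and z_g are those in both lists: z_q — 1 element.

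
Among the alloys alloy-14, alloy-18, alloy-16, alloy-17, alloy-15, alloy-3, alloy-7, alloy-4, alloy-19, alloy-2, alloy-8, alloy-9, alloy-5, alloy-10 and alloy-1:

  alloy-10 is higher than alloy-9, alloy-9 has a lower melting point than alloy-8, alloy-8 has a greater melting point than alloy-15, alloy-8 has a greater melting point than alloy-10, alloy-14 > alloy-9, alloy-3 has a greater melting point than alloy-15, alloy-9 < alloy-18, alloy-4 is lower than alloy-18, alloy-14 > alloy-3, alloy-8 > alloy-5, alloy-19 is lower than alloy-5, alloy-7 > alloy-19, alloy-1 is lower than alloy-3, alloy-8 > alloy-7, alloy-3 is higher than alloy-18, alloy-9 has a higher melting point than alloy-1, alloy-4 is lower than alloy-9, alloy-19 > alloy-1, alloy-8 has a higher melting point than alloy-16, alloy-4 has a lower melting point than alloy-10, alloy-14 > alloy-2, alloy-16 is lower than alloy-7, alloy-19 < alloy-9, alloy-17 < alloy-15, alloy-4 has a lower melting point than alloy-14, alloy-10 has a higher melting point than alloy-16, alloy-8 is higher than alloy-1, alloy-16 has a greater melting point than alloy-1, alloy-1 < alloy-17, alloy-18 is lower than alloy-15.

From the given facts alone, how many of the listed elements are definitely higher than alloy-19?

9

Directly above alloy-19: alloy-5, alloy-9, alloy-7.
One step further: alloy-18, alloy-10, alloy-8, alloy-14 (7 so far).
One step further: alloy-15, alloy-3 (9 so far).
No other element is forced above alloy-19 by the given relations, so the count is 9.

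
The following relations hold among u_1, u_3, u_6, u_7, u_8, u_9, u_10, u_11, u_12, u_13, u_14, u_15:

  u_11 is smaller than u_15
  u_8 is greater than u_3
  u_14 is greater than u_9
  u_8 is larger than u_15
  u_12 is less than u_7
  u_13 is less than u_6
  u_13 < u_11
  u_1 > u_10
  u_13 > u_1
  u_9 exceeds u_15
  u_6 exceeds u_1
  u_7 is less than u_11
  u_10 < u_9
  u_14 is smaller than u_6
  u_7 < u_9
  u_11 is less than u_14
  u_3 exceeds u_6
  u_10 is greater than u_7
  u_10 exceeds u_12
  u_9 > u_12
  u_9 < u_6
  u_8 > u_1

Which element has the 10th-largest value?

Piecing the relations together gives one ordering: u_12 < u_7 < u_10 < u_1 < u_13 < u_11 < u_15 < u_9 < u_14 < u_6 < u_3 < u_8.
Counting 10 from the largest end gives u_10.

u_10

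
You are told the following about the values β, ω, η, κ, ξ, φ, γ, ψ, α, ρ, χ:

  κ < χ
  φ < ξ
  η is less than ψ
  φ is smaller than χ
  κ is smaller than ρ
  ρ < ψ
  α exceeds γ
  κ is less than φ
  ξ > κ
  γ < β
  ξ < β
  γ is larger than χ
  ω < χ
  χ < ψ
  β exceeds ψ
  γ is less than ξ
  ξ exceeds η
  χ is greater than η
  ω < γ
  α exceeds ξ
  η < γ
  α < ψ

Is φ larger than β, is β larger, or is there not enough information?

β

The relevant relations are φ < χ; χ < γ; γ < ξ; ξ < α; α < ψ; ψ < β.
Chaining these gives φ < χ < γ < ξ < α < ψ < β.
So β is larger.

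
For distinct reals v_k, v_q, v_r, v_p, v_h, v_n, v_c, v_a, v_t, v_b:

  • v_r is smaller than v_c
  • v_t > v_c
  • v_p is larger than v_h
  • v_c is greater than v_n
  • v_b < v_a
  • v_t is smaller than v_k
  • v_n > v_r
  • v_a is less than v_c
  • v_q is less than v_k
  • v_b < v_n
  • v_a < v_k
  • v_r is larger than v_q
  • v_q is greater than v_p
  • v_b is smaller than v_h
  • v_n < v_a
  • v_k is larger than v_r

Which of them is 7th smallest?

Piecing the relations together gives one ordering: v_b < v_h < v_p < v_q < v_r < v_n < v_a < v_c < v_t < v_k.
Counting 7 from the smallest end gives v_a.

v_a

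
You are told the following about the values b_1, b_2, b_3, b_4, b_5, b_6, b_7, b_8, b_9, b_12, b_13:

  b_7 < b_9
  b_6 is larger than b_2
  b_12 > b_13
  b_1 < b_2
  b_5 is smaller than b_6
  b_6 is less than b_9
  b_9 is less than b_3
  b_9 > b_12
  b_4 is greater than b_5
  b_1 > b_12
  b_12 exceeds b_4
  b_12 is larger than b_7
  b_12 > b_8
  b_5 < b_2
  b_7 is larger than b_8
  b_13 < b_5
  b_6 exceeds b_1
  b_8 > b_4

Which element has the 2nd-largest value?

Piecing the relations together gives one ordering: b_13 < b_5 < b_4 < b_8 < b_7 < b_12 < b_1 < b_2 < b_6 < b_9 < b_3.
Counting 2 from the largest end gives b_9.

b_9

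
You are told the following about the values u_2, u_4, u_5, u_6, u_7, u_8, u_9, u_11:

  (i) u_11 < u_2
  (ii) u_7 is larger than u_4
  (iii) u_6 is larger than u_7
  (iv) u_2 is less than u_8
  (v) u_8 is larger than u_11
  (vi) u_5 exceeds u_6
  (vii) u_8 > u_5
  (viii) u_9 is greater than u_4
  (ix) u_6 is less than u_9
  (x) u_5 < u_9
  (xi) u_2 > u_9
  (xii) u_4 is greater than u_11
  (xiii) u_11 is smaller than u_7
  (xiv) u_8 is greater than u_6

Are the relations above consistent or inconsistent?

consistent

The single ordering u_11 < u_4 < u_7 < u_6 < u_5 < u_9 < u_2 < u_8 satisfies every listed relation, so no contradiction arises.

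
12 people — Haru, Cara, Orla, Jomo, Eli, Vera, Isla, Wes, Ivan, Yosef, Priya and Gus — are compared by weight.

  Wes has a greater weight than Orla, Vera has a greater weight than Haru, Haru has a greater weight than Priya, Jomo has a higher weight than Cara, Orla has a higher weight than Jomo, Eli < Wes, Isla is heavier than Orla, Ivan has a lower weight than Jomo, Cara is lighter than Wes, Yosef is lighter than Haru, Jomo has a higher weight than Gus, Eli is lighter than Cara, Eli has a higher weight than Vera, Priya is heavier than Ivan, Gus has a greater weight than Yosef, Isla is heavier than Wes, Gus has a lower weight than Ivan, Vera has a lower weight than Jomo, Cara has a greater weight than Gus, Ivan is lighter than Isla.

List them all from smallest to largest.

Yosef < Gus < Ivan < Priya < Haru < Vera < Eli < Cara < Jomo < Orla < Wes < Isla

Nothing is placed below Yosef, so it is least; from there Yosef < Gus; Gus < Ivan; Ivan < Priya; Priya < Haru; Haru < Vera; Vera < Eli; Eli < Cara; Cara < Jomo; Jomo < Orla; Orla < Wes; Wes < Isla, each given directly.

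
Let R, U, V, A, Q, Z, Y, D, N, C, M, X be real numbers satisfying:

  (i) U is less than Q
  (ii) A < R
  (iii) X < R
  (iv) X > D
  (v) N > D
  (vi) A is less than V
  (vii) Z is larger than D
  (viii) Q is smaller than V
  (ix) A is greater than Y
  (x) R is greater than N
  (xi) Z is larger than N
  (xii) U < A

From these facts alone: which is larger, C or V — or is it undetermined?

undetermined

Following every chain through C: nothing is chained to C.
V is not reached, and no chain runs the other way from V to C.
So the given relations leave the order of C and V undetermined.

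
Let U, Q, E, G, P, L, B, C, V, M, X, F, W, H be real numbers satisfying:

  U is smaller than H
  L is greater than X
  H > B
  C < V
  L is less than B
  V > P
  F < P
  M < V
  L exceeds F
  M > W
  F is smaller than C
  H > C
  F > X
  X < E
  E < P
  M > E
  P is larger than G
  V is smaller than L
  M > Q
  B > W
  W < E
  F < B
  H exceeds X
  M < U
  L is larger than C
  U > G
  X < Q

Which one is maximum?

Chaining downward from H: directly below it, X, C, U, B; then G, F, W, M, L; then Q, E, V; then P.
That covers every other element, and nothing is given above H, so H is the maximum.

H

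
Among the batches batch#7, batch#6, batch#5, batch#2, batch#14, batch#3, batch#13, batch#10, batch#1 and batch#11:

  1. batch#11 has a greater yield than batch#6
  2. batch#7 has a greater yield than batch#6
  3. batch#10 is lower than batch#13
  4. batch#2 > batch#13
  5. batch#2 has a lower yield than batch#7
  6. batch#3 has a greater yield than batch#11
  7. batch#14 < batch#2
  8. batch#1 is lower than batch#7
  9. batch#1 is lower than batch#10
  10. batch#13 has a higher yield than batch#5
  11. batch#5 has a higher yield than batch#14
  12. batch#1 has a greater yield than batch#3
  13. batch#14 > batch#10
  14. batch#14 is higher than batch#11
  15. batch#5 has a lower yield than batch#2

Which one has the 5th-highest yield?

Chaining the given pairs: batch#6 < batch#11 < batch#3 < batch#1 < batch#10 < batch#14 < batch#5 < batch#13 < batch#2 < batch#7.
The 5th largest is batch#14.

batch#14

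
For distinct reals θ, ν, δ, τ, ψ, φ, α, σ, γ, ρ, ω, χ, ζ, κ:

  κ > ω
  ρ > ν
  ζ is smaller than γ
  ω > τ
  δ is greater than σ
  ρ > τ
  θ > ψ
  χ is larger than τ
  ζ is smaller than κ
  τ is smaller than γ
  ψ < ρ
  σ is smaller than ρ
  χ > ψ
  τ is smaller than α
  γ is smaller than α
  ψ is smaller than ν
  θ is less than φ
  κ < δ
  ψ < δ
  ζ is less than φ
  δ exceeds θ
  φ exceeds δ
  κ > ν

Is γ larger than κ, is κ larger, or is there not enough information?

undetermined

Following every chain through γ: above γ we get α; below γ we get τ, ζ.
κ is not reached, and no chain runs the other way from κ to γ.
So the given relations leave the order of γ and κ undetermined.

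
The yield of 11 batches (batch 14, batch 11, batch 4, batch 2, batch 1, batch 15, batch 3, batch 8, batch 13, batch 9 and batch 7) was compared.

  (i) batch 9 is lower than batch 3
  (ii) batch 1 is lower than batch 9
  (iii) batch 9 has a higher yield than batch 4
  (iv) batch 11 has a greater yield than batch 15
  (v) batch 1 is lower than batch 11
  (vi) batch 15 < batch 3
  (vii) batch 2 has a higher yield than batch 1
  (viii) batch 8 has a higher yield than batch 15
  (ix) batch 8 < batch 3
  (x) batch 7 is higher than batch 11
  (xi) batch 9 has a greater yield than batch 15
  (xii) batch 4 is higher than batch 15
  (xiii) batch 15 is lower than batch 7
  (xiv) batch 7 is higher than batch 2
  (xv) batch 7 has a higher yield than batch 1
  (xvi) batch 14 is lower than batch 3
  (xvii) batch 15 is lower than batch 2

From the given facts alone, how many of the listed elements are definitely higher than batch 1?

Directly above batch 1: batch 11, batch 2, batch 9, batch 7.
One step further: batch 3 (5 so far).
Nothing else is reachable above batch 1; 5 in all.

5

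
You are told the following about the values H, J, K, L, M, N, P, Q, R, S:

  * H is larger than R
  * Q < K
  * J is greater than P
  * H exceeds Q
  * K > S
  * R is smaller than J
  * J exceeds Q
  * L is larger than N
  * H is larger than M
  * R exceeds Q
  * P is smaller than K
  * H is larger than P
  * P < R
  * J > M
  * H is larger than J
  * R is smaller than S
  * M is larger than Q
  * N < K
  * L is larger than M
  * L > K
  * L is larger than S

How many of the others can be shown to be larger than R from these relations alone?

Directly above R: S, J, H.
One step further: K, L (5 so far).
No other element is forced above R by the given relations, so the count is 5.

5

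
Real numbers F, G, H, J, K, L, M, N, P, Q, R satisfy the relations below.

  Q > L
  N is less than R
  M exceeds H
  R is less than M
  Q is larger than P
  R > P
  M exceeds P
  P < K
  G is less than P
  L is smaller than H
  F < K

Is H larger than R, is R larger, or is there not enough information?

undetermined

Following every chain through H: above H we get M; below H we get L.
R is not reached, and no chain runs the other way from R to H.
So the given relations leave the order of H and R undetermined.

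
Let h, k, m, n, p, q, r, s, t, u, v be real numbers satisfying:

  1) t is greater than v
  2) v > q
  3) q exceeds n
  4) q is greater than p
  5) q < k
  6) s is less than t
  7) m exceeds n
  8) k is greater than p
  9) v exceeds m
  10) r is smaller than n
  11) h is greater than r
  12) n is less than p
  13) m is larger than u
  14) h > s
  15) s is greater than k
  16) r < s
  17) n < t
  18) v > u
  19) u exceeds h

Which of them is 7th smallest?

The consecutive relations fix a unique order: r < n < p < q < k < s < h < u < m < v < t.
The 7th smallest is h.

h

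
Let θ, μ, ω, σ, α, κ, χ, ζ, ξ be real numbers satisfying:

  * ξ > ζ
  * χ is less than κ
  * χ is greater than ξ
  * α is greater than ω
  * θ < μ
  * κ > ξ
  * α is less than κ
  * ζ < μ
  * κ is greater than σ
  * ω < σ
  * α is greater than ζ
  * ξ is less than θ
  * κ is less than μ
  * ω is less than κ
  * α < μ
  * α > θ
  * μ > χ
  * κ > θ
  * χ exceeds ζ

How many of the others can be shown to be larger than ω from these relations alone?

4

Directly above ω: σ, α, κ.
One step further: μ (4 so far).
No other element is forced above ω by the given relations, so the count is 4.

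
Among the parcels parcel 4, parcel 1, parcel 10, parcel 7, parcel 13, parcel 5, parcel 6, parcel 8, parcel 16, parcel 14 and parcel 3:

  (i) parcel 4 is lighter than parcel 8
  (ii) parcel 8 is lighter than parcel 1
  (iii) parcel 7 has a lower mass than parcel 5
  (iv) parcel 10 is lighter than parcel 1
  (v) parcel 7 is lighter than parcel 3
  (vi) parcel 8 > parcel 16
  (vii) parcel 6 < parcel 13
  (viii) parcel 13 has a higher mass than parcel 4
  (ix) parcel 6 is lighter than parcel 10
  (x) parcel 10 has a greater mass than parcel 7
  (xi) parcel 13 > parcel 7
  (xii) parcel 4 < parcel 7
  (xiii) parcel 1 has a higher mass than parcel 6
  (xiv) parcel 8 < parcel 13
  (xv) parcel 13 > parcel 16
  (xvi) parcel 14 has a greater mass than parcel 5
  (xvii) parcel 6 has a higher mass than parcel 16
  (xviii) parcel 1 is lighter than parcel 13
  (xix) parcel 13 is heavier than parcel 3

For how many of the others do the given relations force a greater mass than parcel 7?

6

The elements the relations force above parcel 7 are parcel 3, parcel 5, parcel 14, parcel 10, parcel 1, parcel 13 — no chain reaches any other.
That is 6.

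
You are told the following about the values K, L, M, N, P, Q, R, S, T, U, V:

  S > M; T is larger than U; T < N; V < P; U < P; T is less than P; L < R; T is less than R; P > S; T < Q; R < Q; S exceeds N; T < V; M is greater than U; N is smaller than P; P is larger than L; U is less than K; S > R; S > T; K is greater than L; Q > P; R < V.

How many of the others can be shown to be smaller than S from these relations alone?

From S the given relations immediately reach T, R, M, N.
From those, L, U — 6 in total.
No other element is forced below S by the given relations, so the count is 6.

6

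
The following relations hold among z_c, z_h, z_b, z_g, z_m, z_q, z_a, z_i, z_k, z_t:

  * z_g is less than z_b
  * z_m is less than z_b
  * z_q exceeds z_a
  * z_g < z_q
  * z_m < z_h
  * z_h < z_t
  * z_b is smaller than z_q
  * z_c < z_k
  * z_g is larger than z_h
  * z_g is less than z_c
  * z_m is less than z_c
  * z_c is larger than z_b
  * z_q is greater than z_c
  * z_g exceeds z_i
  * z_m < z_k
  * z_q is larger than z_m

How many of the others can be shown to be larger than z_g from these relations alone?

From z_g the given relations immediately reach z_b, z_c, z_q.
From those, z_k — 4 in total.
Nothing else is reachable above z_g; 4 in all.

4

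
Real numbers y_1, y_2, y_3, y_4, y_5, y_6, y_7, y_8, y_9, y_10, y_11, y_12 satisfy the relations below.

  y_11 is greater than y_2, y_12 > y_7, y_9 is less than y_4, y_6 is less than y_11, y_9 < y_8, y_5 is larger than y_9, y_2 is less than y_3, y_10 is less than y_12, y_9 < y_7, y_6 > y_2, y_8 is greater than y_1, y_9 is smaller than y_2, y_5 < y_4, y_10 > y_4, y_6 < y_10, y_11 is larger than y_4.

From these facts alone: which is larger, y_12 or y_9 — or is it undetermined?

y_12

Link the given pairs in sequence: y_9 < y_5; y_5 < y_4; y_4 < y_10; y_10 < y_12.
Together: y_9 < y_5 < y_4 < y_10 < y_12.
So y_12 is larger.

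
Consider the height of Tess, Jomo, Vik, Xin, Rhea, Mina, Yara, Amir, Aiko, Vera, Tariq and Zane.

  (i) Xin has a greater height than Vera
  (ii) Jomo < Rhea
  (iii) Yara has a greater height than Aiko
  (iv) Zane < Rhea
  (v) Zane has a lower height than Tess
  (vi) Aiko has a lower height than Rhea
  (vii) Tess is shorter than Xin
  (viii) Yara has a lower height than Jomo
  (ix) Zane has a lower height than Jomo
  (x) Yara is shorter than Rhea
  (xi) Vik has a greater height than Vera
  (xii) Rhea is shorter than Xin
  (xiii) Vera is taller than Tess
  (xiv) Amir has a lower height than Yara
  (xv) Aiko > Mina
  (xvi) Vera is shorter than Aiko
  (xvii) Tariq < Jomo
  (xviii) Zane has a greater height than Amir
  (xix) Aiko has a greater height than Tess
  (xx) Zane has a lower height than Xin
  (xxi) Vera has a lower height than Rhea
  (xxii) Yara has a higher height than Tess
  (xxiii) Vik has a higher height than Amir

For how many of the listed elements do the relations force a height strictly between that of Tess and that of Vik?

Chaining upward from Tess reaches: Vera, Aiko, Yara, Jomo, Rhea, Xin.
Chaining downward from Vik reaches: Amir, Zane, Vera.
Strictly between Tess and Vik are those in both lists: Vera — 1 element.

1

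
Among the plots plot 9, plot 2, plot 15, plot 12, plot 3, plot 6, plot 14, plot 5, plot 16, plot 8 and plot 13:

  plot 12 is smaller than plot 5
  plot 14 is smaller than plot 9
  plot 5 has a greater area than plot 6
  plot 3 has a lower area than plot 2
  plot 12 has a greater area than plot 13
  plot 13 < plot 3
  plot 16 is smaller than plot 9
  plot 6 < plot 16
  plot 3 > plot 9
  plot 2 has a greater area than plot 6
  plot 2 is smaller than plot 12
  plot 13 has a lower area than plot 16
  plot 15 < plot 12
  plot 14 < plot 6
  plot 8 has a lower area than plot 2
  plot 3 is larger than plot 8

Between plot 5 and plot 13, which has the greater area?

plot 13 < plot 16 and plot 16 < plot 9 give plot 13 < plot 9.
With plot 9 < plot 3: plot 13 < plot 16 < plot 9 < plot 3.
With plot 3 < plot 2: plot 13 < plot 16 < plot 9 < plot 3 < plot 2.
Then plot 2 < plot 12 extends the chain to plot 12.
Then plot 12 < plot 5 extends the chain to plot 5.
So plot 13 < plot 5; plot 5 is the larger of the two.

plot 5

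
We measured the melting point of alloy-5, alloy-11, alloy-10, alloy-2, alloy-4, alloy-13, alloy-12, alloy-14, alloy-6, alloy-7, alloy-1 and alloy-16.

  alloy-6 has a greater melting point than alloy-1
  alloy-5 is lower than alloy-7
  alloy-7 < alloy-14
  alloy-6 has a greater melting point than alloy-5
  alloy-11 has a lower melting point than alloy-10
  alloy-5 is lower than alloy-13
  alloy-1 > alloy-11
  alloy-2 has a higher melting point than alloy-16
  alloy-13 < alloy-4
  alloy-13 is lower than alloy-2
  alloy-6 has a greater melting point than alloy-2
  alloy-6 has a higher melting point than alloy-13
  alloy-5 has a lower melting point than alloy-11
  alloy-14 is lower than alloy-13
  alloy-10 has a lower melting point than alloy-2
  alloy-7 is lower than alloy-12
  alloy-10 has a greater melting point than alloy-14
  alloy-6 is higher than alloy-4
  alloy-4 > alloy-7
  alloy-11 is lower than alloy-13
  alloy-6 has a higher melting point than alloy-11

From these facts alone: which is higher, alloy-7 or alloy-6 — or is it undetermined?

alloy-7 < alloy-14 < alloy-13 < alloy-2 < alloy-6, by transitivity through alloy-14, alloy-13, alloy-2.
So alloy-6 is higher.

alloy-6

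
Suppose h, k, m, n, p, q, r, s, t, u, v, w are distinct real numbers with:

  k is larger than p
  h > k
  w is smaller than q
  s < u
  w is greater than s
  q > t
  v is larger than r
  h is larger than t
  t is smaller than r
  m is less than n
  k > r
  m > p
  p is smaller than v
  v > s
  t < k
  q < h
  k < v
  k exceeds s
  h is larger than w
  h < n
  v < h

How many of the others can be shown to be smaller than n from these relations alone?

The elements the relations force below n are s, t, r, w, p, m, k, v, q, h — no chain reaches any other.
That is 10.

10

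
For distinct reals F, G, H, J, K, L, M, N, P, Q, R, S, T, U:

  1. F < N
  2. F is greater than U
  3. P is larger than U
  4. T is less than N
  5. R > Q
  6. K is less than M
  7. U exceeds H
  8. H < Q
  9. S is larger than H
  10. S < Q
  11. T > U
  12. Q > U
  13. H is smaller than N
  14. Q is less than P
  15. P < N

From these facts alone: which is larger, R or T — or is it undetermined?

undetermined

Following every chain through T: above T we get N; below T we get H, U.
R is not reached, and no chain runs the other way from R to T.
So the given relations leave the order of T and R undetermined.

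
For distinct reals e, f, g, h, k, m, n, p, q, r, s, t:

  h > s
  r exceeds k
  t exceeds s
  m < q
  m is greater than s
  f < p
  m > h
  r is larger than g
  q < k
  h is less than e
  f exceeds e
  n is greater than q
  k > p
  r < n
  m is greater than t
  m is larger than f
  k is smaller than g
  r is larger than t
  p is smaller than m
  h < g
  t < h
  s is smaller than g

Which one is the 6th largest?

m

Piecing the relations together gives one ordering: s < t < h < e < f < p < m < q < k < g < r < n.
Counting 6 from the largest end gives m.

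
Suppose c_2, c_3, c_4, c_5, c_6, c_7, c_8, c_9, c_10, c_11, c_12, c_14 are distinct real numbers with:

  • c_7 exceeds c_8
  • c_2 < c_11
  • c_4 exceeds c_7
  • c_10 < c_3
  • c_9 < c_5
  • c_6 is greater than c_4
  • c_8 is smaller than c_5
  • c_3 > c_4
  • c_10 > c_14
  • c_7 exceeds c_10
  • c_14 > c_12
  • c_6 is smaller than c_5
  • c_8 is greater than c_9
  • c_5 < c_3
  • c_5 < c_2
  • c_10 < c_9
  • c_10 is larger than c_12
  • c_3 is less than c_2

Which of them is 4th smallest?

The consecutive relations fix a unique order: c_12 < c_14 < c_10 < c_9 < c_8 < c_7 < c_4 < c_6 < c_5 < c_3 < c_2 < c_11.
Counting 4 from the smallest end gives c_9.

c_9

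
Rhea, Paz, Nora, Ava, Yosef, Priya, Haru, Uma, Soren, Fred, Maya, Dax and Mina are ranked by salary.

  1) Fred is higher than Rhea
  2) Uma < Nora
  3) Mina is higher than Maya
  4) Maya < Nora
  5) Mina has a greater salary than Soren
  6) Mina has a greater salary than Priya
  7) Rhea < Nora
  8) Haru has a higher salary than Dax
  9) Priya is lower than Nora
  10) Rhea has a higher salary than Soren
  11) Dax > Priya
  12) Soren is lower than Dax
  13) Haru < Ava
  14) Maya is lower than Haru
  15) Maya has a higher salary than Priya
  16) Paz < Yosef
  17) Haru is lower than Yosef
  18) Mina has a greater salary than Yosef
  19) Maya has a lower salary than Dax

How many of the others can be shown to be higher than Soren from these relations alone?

From Soren the given relations immediately reach Dax, Rhea, Mina.
From those, Haru, Fred, Nora — 6 in total.
From those, Ava, Yosef — 8 in total.
No other element is forced above Soren by the given relations, so the count is 8.

8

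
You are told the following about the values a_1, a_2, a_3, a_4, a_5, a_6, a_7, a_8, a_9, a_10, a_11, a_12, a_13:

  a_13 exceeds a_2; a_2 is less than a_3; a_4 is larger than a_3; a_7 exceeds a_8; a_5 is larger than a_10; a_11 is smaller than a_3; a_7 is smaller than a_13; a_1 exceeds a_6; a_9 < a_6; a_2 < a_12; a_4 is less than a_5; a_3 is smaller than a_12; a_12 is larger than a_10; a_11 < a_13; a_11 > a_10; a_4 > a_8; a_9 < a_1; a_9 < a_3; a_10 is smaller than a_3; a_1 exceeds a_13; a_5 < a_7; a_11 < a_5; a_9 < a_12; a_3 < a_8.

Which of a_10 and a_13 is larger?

a_10 < a_11 and a_11 < a_3 give a_10 < a_3.
With a_3 < a_8: a_10 < a_11 < a_3 < a_8.
Then a_8 < a_4 extends the chain to a_4.
With a_4 < a_5: a_10 < a_11 < a_3 < a_8 < a_4 < a_5.
With a_5 < a_7: a_10 < a_11 < a_3 < a_8 < a_4 < a_5 < a_7.
With a_7 < a_13: a_10 < a_11 < a_3 < a_8 < a_4 < a_5 < a_7 < a_13.
So a_10 < a_13; a_13 is the larger of the two.

a_13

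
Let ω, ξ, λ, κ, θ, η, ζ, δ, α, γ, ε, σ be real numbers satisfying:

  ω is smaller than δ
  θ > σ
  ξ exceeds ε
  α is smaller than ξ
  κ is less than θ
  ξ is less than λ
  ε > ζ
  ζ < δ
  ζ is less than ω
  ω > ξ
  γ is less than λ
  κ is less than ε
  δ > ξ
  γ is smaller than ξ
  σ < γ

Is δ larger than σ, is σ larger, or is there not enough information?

σ < γ and γ < ξ give σ < ξ.
With ξ < ω: σ < γ < ξ < ω.
Then ω < δ extends the chain to δ.
So δ is larger.

δ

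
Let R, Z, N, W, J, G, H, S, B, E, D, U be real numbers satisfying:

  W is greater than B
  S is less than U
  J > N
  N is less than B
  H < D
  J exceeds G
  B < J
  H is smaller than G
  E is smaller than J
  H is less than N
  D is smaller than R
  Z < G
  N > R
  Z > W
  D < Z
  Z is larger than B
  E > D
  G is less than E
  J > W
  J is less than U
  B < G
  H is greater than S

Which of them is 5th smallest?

The consecutive relations fix a unique order: S < H < D < R < N < B < W < Z < G < E < J < U.
Counting 5 from the smallest end gives N.

N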